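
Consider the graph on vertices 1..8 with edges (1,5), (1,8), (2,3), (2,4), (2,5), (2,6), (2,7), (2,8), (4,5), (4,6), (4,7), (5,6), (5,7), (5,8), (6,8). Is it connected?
Yes (BFS from 1 visits [1, 5, 8, 2, 4, 6, 7, 3] — all 8 vertices reached)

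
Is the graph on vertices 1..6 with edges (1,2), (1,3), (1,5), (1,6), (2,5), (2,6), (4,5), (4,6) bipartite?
No (odd cycle of length 3: 6 -> 1 -> 2 -> 6)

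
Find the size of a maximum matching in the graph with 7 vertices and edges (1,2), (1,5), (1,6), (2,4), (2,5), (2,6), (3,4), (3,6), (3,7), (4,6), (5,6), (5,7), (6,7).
3 (matching: (1,6), (3,4), (5,7); upper bound floor(n/2) = floor(7/2) = 3)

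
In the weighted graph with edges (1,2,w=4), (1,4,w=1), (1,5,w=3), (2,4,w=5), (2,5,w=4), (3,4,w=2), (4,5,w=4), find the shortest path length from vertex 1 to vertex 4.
1 (path: 1 -> 4; weights 1 = 1)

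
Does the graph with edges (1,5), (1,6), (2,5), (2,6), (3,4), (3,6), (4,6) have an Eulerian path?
Yes — and in fact it has an Eulerian circuit (the graph is connected and all 6 vertices have even degree)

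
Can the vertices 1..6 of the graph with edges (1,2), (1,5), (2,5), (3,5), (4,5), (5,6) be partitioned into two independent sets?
No (odd cycle of length 3: 5 -> 1 -> 2 -> 5)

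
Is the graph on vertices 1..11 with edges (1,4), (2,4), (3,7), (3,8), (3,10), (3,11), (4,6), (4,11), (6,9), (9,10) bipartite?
Yes. Partition: {1, 2, 5, 6, 7, 8, 10, 11}, {3, 4, 9}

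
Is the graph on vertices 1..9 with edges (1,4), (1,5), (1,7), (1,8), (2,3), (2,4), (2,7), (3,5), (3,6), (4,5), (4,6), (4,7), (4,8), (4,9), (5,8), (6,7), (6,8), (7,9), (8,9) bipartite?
No (odd cycle of length 3: 5 -> 1 -> 4 -> 5)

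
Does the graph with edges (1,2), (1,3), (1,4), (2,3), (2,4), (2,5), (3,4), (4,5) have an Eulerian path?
Yes (the graph is connected and exactly 2 vertices have odd degree: {1, 3}; any Eulerian path must start and end at those)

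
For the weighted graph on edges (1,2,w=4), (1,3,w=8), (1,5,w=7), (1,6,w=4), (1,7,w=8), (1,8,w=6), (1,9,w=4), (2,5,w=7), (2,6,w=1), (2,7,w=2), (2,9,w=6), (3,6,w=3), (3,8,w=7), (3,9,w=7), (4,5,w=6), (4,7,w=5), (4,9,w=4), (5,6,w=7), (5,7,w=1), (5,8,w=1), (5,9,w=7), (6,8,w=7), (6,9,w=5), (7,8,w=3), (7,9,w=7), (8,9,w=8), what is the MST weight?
20 (MST edges: (1,2,w=4), (1,9,w=4), (2,6,w=1), (2,7,w=2), (3,6,w=3), (4,9,w=4), (5,7,w=1), (5,8,w=1); sum of weights 4 + 4 + 1 + 2 + 3 + 4 + 1 + 1 = 20)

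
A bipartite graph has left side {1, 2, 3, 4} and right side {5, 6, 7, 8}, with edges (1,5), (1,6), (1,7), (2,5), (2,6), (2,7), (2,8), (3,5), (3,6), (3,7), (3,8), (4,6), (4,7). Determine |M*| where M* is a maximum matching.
4 (matching: (1,7), (2,8), (3,5), (4,6); upper bound min(|L|,|R|) = min(4,4) = 4)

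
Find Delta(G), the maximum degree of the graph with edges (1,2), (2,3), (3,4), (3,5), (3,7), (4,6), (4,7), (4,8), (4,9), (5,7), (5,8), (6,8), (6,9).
5 (attained at vertex 4)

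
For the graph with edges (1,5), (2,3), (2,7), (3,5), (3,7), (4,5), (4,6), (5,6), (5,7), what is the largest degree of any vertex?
5 (attained at vertex 5)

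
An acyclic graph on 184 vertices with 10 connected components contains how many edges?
174 (Each of the 10 component trees on V_i vertices has V_i - 1 edges; summing gives V - C = 184 - 10 = 174)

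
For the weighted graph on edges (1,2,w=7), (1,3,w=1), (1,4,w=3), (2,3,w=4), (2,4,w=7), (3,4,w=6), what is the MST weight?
8 (MST edges: (1,3,w=1), (1,4,w=3), (2,3,w=4); sum of weights 1 + 3 + 4 = 8)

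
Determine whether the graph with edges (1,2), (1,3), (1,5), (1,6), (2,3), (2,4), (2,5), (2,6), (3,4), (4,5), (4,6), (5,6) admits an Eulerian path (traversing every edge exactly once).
Yes (the graph is connected and exactly 2 vertices have odd degree: {2, 3}; any Eulerian path must start and end at those)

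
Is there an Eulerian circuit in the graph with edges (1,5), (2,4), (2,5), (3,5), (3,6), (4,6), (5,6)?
No (2 vertices have odd degree: {1, 6}; Eulerian circuit requires 0)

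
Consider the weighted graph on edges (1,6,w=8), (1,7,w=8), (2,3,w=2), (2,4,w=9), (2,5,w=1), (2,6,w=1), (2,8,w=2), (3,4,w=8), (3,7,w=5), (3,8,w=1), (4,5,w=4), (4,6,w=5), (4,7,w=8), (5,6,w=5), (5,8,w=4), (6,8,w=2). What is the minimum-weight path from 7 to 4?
8 (path: 7 -> 4; weights 8 = 8)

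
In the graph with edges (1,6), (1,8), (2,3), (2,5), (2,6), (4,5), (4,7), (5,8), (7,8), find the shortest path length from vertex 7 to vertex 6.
3 (path: 7 -> 8 -> 1 -> 6, 3 edges)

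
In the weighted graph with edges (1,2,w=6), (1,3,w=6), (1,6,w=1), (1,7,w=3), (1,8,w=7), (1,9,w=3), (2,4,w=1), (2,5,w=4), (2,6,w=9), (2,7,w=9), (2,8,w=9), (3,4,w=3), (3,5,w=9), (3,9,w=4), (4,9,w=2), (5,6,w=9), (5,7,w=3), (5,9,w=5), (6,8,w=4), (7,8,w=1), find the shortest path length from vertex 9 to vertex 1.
3 (path: 9 -> 1; weights 3 = 3)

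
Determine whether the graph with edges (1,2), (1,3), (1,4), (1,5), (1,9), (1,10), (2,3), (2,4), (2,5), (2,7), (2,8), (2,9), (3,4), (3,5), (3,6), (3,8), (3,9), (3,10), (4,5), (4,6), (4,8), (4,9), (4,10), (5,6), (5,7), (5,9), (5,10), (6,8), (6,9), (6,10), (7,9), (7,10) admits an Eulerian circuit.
No (2 vertices have odd degree: {2, 9}; Eulerian circuit requires 0)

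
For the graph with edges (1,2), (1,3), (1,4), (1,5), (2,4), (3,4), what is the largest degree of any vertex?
4 (attained at vertex 1)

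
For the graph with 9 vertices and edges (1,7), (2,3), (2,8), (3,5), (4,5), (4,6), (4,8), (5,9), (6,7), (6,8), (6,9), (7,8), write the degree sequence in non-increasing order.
[4, 4, 3, 3, 3, 2, 2, 2, 1] (degrees: deg(1)=1, deg(2)=2, deg(3)=2, deg(4)=3, deg(5)=3, deg(6)=4, deg(7)=3, deg(8)=4, deg(9)=2)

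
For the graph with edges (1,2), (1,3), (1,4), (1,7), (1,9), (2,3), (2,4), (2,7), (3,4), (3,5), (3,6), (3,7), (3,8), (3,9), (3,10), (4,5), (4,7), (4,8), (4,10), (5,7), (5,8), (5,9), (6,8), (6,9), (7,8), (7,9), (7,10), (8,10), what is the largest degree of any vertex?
9 (attained at vertex 3)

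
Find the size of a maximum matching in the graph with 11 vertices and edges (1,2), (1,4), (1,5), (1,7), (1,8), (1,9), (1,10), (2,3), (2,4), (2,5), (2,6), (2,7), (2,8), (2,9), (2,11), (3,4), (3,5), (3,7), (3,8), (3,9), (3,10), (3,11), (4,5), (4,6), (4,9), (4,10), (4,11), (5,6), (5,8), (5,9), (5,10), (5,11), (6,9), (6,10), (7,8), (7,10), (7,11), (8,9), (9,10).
5 (matching: (1,5), (2,11), (4,6), (7,8), (9,10); upper bound floor(n/2) = floor(11/2) = 5)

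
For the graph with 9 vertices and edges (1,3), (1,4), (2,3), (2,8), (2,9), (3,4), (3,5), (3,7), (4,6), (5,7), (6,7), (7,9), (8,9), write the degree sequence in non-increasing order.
[5, 4, 3, 3, 3, 2, 2, 2, 2] (degrees: deg(1)=2, deg(2)=3, deg(3)=5, deg(4)=3, deg(5)=2, deg(6)=2, deg(7)=4, deg(8)=2, deg(9)=3)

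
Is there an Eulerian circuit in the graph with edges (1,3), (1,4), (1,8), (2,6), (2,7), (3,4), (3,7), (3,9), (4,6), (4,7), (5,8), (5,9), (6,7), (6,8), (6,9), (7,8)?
No (4 vertices have odd degree: {1, 6, 7, 9}; Eulerian circuit requires 0)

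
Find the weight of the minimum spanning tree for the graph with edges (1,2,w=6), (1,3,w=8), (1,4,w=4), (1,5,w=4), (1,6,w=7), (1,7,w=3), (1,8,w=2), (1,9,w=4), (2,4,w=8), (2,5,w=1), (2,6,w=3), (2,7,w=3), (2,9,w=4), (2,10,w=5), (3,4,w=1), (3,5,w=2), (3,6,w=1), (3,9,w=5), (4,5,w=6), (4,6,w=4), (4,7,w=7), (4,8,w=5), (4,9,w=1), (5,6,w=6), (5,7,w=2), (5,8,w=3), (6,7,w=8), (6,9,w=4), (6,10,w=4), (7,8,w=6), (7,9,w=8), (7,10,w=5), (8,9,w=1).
15 (MST edges: (1,8,w=2), (2,5,w=1), (3,4,w=1), (3,5,w=2), (3,6,w=1), (4,9,w=1), (5,7,w=2), (6,10,w=4), (8,9,w=1); sum of weights 2 + 1 + 1 + 2 + 1 + 1 + 2 + 4 + 1 = 15)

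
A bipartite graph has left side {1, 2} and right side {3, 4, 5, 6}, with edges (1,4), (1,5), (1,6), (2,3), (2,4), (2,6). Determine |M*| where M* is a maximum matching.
2 (matching: (1,5), (2,6); upper bound min(|L|,|R|) = min(2,4) = 2)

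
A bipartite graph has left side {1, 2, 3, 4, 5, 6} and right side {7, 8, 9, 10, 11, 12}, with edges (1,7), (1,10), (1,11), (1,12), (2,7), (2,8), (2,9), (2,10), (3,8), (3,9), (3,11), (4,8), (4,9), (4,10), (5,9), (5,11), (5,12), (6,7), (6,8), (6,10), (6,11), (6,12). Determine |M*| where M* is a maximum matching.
6 (matching: (1,12), (2,10), (3,11), (4,8), (5,9), (6,7); upper bound min(|L|,|R|) = min(6,6) = 6)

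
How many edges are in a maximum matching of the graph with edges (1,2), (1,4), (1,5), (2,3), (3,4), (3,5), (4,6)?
3 (matching: (1,2), (3,5), (4,6); upper bound floor(n/2) = floor(6/2) = 3)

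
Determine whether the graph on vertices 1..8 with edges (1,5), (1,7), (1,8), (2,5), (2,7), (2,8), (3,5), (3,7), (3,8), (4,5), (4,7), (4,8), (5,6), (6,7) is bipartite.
Yes. Partition: {1, 2, 3, 4, 6}, {5, 7, 8}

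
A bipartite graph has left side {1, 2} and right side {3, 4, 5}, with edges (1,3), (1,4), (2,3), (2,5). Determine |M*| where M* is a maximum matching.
2 (matching: (1,4), (2,5); upper bound min(|L|,|R|) = min(2,3) = 2)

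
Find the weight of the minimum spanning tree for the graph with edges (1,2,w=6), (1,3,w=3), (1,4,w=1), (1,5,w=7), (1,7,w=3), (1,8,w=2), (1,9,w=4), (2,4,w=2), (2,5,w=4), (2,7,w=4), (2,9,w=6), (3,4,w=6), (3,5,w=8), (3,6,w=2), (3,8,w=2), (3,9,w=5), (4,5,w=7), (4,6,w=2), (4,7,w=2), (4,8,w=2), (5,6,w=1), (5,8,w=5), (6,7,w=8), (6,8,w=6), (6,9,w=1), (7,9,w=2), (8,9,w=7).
13 (MST edges: (1,4,w=1), (1,8,w=2), (2,4,w=2), (3,6,w=2), (3,8,w=2), (4,7,w=2), (5,6,w=1), (6,9,w=1); sum of weights 1 + 2 + 2 + 2 + 2 + 2 + 1 + 1 = 13)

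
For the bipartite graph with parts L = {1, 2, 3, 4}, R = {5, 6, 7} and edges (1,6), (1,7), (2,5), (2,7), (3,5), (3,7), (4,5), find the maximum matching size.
3 (matching: (1,6), (2,7), (3,5); upper bound min(|L|,|R|) = min(4,3) = 3)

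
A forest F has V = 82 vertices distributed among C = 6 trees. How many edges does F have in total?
76 (Each of the 6 component trees on V_i vertices has V_i - 1 edges; summing gives V - C = 82 - 6 = 76)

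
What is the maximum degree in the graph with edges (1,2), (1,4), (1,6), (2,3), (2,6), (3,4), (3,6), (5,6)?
4 (attained at vertex 6)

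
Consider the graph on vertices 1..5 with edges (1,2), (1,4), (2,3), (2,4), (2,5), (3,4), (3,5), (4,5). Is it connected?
Yes (BFS from 1 visits [1, 2, 4, 3, 5] — all 5 vertices reached)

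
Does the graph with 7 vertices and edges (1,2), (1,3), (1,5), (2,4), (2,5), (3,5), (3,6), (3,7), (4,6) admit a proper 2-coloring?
No (odd cycle of length 3: 3 -> 1 -> 5 -> 3)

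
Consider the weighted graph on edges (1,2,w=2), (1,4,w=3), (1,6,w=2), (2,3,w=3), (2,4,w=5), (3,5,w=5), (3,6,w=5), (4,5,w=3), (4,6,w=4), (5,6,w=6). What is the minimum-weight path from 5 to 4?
3 (path: 5 -> 4; weights 3 = 3)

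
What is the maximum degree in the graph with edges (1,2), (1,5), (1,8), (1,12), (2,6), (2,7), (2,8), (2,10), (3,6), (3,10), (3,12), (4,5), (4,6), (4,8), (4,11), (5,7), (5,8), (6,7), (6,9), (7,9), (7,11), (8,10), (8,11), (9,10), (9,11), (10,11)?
6 (attained at vertex 8)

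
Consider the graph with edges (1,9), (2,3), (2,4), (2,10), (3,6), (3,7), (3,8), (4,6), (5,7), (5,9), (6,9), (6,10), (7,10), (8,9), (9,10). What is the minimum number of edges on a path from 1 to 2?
3 (path: 1 -> 9 -> 10 -> 2, 3 edges)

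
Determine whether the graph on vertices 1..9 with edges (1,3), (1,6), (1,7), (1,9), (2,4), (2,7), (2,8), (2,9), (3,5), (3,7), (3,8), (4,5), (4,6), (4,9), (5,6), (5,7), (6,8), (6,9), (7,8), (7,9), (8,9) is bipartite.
No (odd cycle of length 3: 9 -> 1 -> 6 -> 9)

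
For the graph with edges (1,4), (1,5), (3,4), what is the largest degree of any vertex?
2 (attained at vertices 1, 4)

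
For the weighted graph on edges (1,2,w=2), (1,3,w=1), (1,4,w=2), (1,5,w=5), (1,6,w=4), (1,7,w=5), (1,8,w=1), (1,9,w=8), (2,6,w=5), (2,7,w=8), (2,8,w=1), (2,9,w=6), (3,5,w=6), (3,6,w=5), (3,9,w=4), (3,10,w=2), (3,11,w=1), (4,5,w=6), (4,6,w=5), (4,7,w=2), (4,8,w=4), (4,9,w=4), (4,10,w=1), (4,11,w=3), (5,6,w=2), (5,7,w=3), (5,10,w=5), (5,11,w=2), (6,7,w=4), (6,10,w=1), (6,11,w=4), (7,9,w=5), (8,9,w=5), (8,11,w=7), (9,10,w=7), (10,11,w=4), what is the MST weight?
16 (MST edges: (1,3,w=1), (1,4,w=2), (1,8,w=1), (2,8,w=1), (3,9,w=4), (3,11,w=1), (4,7,w=2), (4,10,w=1), (5,11,w=2), (6,10,w=1); sum of weights 1 + 2 + 1 + 1 + 4 + 1 + 2 + 1 + 2 + 1 = 16)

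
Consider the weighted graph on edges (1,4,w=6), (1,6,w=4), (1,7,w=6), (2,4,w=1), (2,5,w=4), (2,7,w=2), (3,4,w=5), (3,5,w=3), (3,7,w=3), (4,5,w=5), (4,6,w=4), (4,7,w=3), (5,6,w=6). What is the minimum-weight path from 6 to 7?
7 (path: 6 -> 4 -> 7; weights 4 + 3 = 7)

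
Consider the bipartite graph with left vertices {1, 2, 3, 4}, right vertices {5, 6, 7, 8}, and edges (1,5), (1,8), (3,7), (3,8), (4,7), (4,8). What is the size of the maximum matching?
3 (matching: (1,5), (3,7), (4,8); upper bound min(|L|,|R|) = min(4,4) = 4)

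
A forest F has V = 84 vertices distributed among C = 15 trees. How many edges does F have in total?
69 (Each of the 15 component trees on V_i vertices has V_i - 1 edges; summing gives V - C = 84 - 15 = 69)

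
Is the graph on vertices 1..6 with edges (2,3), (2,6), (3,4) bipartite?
Yes. Partition: {1, 2, 4, 5}, {3, 6}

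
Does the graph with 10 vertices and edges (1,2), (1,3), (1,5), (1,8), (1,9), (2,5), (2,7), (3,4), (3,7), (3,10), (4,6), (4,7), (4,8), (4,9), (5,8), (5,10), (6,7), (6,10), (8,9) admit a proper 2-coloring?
No (odd cycle of length 3: 2 -> 1 -> 5 -> 2)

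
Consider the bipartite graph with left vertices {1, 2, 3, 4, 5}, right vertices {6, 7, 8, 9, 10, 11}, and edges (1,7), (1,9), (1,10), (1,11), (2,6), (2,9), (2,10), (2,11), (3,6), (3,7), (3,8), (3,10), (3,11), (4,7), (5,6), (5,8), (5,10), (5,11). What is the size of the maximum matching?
5 (matching: (1,11), (2,9), (3,10), (4,7), (5,8); upper bound min(|L|,|R|) = min(5,6) = 5)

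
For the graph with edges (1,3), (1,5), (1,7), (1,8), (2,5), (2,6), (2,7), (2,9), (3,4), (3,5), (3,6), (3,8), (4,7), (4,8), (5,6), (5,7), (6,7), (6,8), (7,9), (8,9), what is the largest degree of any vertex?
6 (attained at vertex 7)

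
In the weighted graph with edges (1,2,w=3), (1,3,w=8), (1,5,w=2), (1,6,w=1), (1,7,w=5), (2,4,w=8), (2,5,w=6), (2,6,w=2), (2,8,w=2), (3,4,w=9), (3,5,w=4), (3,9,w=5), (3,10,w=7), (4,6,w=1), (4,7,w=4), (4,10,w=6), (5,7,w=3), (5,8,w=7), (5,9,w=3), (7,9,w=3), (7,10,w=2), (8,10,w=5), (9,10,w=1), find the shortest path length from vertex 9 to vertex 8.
6 (path: 9 -> 10 -> 8; weights 1 + 5 = 6)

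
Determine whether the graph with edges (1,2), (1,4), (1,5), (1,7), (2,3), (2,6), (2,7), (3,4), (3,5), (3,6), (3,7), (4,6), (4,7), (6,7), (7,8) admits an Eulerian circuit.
No (2 vertices have odd degree: {3, 8}; Eulerian circuit requires 0)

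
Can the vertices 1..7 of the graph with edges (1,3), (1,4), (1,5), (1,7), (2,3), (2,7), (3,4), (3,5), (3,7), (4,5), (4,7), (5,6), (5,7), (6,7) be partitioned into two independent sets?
No (odd cycle of length 3: 3 -> 1 -> 4 -> 3)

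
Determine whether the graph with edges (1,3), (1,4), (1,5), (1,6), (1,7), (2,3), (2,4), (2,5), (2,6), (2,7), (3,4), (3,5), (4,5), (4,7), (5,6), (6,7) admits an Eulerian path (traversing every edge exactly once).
No (4 vertices have odd degree: {1, 2, 4, 5}; Eulerian path requires 0 or 2)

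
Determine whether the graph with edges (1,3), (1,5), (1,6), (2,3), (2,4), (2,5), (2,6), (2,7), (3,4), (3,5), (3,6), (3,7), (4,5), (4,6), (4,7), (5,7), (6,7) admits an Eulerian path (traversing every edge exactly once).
No (6 vertices have odd degree: {1, 2, 4, 5, 6, 7}; Eulerian path requires 0 or 2)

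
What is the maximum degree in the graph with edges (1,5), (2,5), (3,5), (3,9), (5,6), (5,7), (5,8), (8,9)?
6 (attained at vertex 5)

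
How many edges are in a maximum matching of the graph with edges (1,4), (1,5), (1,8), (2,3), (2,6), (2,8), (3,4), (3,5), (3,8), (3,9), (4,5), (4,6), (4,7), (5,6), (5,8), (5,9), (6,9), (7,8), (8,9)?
4 (matching: (2,3), (4,7), (5,8), (6,9); upper bound floor(n/2) = floor(9/2) = 4)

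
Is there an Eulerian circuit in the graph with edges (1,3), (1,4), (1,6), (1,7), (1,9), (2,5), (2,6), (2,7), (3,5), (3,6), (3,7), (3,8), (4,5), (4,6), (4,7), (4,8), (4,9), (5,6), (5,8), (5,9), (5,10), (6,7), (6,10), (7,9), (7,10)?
No (8 vertices have odd degree: {1, 2, 3, 5, 6, 7, 8, 10}; Eulerian circuit requires 0)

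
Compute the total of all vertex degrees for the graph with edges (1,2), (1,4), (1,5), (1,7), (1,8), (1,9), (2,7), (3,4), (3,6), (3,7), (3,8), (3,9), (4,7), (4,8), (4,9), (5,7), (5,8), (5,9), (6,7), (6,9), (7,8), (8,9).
44 (handshake: sum of degrees = 2|E| = 2 x 22 = 44)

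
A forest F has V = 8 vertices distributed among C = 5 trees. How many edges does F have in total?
3 (Each of the 5 component trees on V_i vertices has V_i - 1 edges; summing gives V - C = 8 - 5 = 3)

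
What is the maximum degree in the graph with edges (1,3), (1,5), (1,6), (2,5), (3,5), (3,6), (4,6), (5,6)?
4 (attained at vertices 5, 6)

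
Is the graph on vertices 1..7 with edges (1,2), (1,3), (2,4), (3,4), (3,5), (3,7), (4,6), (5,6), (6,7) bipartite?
Yes. Partition: {1, 4, 5, 7}, {2, 3, 6}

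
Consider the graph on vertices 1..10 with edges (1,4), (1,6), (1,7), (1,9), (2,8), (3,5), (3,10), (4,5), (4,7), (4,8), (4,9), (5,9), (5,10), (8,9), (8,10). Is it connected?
Yes (BFS from 1 visits [1, 4, 6, 7, 9, 5, 8, 3, 10, 2] — all 10 vertices reached)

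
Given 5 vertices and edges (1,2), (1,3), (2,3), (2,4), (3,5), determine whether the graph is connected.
Yes (BFS from 1 visits [1, 2, 3, 4, 5] — all 5 vertices reached)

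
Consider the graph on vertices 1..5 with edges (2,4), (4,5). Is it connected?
No, it has 3 components: {1}, {2, 4, 5}, {3}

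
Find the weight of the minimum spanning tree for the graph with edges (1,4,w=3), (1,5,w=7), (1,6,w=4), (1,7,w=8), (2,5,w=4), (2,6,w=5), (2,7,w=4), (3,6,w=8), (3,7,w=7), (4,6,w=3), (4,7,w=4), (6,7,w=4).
25 (MST edges: (1,4,w=3), (2,5,w=4), (2,7,w=4), (3,7,w=7), (4,6,w=3), (4,7,w=4); sum of weights 3 + 4 + 4 + 7 + 3 + 4 = 25)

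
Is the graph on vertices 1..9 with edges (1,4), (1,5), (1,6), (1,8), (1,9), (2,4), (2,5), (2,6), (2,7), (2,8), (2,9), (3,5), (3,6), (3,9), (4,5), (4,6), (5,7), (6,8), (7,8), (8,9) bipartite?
No (odd cycle of length 3: 4 -> 1 -> 6 -> 4)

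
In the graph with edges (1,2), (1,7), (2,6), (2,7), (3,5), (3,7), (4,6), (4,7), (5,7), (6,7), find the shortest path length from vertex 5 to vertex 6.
2 (path: 5 -> 7 -> 6, 2 edges)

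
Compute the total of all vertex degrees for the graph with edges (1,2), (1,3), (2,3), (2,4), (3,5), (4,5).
12 (handshake: sum of degrees = 2|E| = 2 x 6 = 12)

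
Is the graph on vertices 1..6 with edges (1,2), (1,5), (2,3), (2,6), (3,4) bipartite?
Yes. Partition: {1, 3, 6}, {2, 4, 5}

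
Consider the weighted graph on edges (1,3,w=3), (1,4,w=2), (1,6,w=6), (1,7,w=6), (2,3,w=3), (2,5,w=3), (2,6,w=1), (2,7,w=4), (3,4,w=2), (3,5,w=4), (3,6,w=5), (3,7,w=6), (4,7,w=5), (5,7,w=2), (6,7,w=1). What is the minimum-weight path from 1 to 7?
6 (path: 1 -> 7; weights 6 = 6)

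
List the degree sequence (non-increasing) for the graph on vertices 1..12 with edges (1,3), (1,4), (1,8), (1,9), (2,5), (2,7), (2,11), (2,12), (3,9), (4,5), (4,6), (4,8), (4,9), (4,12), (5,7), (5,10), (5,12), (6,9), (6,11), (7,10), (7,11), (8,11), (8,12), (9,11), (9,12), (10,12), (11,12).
[7, 6, 6, 6, 5, 4, 4, 4, 4, 3, 3, 2] (degrees: deg(1)=4, deg(2)=4, deg(3)=2, deg(4)=6, deg(5)=5, deg(6)=3, deg(7)=4, deg(8)=4, deg(9)=6, deg(10)=3, deg(11)=6, deg(12)=7)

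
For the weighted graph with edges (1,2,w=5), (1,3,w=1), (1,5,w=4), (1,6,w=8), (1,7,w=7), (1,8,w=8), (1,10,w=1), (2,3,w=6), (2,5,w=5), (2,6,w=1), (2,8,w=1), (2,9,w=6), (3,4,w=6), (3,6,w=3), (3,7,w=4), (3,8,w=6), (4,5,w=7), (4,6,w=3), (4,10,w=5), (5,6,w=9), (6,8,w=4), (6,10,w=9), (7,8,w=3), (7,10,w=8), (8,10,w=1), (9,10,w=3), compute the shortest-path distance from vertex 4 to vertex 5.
7 (path: 4 -> 5; weights 7 = 7)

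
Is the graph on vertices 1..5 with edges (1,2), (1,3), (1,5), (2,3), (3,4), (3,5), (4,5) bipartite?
No (odd cycle of length 3: 3 -> 1 -> 2 -> 3)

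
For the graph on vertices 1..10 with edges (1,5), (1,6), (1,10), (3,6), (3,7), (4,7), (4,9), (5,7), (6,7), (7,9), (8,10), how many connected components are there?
2 (components: {1, 3, 4, 5, 6, 7, 8, 9, 10}, {2})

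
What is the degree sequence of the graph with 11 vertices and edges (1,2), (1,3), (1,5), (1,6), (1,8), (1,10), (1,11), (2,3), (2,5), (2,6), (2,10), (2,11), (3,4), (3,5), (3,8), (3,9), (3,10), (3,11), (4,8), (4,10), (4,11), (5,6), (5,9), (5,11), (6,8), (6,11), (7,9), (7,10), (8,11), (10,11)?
[8, 8, 7, 6, 6, 6, 5, 5, 4, 3, 2] (degrees: deg(1)=7, deg(2)=6, deg(3)=8, deg(4)=4, deg(5)=6, deg(6)=5, deg(7)=2, deg(8)=5, deg(9)=3, deg(10)=6, deg(11)=8)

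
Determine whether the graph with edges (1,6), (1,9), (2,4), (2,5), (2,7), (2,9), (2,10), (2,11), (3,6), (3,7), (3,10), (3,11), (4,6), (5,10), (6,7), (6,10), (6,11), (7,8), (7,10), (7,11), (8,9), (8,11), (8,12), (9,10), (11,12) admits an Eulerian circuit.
Yes (the graph is connected and all 12 vertices have even degree)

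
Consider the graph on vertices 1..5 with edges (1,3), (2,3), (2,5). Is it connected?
No, it has 2 components: {1, 2, 3, 5}, {4}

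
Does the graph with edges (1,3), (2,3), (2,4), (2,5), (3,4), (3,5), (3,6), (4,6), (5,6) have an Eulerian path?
No (6 vertices have odd degree: {1, 2, 3, 4, 5, 6}; Eulerian path requires 0 or 2)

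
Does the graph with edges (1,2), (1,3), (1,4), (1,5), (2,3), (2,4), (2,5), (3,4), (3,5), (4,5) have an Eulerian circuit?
Yes (the graph is connected and all 5 vertices have even degree)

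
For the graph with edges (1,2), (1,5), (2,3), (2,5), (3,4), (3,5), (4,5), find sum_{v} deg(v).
14 (handshake: sum of degrees = 2|E| = 2 x 7 = 14)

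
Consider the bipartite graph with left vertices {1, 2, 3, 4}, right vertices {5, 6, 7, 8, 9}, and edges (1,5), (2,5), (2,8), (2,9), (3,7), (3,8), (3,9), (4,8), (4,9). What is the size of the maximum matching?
4 (matching: (1,5), (2,9), (3,7), (4,8); upper bound min(|L|,|R|) = min(4,5) = 4)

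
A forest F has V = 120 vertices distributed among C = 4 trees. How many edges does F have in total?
116 (Each of the 4 component trees on V_i vertices has V_i - 1 edges; summing gives V - C = 120 - 4 = 116)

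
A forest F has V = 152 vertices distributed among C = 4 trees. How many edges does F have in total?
148 (Each of the 4 component trees on V_i vertices has V_i - 1 edges; summing gives V - C = 152 - 4 = 148)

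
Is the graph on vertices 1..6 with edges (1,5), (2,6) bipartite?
Yes. Partition: {1, 2, 3, 4}, {5, 6}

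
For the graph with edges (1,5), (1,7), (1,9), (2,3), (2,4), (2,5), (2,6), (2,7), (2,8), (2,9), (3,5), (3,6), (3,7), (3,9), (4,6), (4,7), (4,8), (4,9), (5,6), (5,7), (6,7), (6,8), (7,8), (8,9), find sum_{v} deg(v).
48 (handshake: sum of degrees = 2|E| = 2 x 24 = 48)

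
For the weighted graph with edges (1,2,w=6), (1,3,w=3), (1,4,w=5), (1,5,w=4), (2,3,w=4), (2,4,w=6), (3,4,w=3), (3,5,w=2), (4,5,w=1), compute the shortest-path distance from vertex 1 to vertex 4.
5 (path: 1 -> 4; weights 5 = 5)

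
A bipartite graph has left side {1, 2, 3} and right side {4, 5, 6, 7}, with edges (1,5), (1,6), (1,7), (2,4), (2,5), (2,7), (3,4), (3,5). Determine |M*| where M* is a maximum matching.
3 (matching: (1,6), (2,7), (3,5); upper bound min(|L|,|R|) = min(3,4) = 3)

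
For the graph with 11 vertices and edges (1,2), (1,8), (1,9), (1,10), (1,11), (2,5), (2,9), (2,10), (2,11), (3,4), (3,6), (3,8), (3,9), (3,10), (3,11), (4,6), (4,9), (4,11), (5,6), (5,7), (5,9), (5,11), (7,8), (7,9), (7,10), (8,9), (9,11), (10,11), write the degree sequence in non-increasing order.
[8, 7, 6, 5, 5, 5, 5, 4, 4, 4, 3] (degrees: deg(1)=5, deg(2)=5, deg(3)=6, deg(4)=4, deg(5)=5, deg(6)=3, deg(7)=4, deg(8)=4, deg(9)=8, deg(10)=5, deg(11)=7)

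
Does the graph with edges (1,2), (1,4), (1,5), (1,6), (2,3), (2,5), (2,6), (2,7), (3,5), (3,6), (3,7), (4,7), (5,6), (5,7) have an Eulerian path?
Yes (the graph is connected and exactly 2 vertices have odd degree: {2, 5}; any Eulerian path must start and end at those)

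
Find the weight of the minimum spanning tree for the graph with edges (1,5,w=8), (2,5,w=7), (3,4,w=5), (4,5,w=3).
23 (MST edges: (1,5,w=8), (2,5,w=7), (3,4,w=5), (4,5,w=3); sum of weights 8 + 7 + 5 + 3 = 23)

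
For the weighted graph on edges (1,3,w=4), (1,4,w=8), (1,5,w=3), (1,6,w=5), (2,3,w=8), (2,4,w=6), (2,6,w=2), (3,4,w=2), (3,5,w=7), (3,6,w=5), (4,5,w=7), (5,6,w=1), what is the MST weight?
12 (MST edges: (1,3,w=4), (1,5,w=3), (2,6,w=2), (3,4,w=2), (5,6,w=1); sum of weights 4 + 3 + 2 + 2 + 1 = 12)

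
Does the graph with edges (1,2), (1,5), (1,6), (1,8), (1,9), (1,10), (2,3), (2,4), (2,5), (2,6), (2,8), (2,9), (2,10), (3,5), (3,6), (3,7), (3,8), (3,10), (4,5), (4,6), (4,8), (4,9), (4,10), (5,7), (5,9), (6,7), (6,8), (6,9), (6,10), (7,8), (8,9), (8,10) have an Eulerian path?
Yes — and in fact it has an Eulerian circuit (the graph is connected and all 10 vertices have even degree)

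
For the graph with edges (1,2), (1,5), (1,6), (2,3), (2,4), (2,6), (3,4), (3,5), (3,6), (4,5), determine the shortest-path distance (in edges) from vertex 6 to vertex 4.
2 (path: 6 -> 2 -> 4, 2 edges)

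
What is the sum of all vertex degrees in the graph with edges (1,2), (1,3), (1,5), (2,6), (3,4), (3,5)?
12 (handshake: sum of degrees = 2|E| = 2 x 6 = 12)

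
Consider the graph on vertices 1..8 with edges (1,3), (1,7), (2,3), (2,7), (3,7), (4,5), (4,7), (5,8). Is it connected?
No, it has 2 components: {1, 2, 3, 4, 5, 7, 8}, {6}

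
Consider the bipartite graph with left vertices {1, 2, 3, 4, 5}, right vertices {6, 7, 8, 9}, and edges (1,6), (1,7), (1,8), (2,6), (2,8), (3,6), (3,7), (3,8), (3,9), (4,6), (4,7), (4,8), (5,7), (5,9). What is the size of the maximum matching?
4 (matching: (1,8), (2,6), (3,9), (4,7); upper bound min(|L|,|R|) = min(5,4) = 4)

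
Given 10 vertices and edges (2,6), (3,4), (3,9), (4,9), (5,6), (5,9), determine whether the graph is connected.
No, it has 5 components: {1}, {2, 3, 4, 5, 6, 9}, {7}, {8}, {10}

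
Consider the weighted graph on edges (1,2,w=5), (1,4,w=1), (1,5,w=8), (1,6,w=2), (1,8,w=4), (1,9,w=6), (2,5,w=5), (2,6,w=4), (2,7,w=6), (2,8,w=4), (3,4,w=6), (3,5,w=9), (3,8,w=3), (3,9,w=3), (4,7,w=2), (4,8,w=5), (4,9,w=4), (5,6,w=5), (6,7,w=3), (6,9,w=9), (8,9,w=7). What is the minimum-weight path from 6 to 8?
6 (path: 6 -> 1 -> 8; weights 2 + 4 = 6)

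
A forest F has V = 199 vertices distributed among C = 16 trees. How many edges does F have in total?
183 (Each of the 16 component trees on V_i vertices has V_i - 1 edges; summing gives V - C = 199 - 16 = 183)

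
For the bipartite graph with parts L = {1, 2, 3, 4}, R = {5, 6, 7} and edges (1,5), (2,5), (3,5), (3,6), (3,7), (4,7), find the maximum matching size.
3 (matching: (1,5), (3,6), (4,7); upper bound min(|L|,|R|) = min(4,3) = 3)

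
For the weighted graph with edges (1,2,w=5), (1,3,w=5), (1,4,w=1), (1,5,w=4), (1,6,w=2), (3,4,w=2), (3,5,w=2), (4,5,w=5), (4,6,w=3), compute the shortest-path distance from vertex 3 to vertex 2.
8 (path: 3 -> 4 -> 1 -> 2; weights 2 + 1 + 5 = 8)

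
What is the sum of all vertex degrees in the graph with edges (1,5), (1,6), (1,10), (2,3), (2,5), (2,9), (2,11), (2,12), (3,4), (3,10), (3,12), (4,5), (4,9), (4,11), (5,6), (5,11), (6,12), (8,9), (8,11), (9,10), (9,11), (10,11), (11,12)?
46 (handshake: sum of degrees = 2|E| = 2 x 23 = 46)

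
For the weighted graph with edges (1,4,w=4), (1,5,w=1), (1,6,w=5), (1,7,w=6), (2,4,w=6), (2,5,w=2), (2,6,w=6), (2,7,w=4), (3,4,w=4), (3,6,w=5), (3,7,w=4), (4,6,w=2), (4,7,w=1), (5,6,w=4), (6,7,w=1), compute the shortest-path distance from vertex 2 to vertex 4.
5 (path: 2 -> 7 -> 4; weights 4 + 1 = 5)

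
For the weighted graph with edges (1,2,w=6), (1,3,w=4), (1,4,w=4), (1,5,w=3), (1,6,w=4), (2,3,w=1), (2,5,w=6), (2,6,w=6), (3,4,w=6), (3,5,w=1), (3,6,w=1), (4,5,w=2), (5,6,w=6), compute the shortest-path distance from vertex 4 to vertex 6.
4 (path: 4 -> 5 -> 3 -> 6; weights 2 + 1 + 1 = 4)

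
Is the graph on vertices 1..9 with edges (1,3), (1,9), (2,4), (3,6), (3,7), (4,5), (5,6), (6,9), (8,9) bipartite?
Yes. Partition: {1, 4, 6, 7, 8}, {2, 3, 5, 9}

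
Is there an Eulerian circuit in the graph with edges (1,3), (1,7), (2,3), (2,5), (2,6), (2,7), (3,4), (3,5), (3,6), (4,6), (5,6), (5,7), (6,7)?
No (2 vertices have odd degree: {3, 6}; Eulerian circuit requires 0)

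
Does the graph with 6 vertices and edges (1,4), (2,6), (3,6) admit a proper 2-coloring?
Yes. Partition: {1, 2, 3, 5}, {4, 6}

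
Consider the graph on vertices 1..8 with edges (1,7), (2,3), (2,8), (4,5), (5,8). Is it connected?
No, it has 3 components: {1, 7}, {2, 3, 4, 5, 8}, {6}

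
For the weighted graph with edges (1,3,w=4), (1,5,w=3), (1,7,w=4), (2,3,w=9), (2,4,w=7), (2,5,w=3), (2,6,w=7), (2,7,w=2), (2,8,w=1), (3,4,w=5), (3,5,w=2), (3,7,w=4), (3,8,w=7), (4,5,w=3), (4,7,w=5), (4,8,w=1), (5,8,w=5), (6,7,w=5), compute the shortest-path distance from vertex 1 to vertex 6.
9 (path: 1 -> 7 -> 6; weights 4 + 5 = 9)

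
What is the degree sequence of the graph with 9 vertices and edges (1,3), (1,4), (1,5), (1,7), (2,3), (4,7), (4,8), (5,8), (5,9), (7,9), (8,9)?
[4, 3, 3, 3, 3, 3, 2, 1, 0] (degrees: deg(1)=4, deg(2)=1, deg(3)=2, deg(4)=3, deg(5)=3, deg(6)=0, deg(7)=3, deg(8)=3, deg(9)=3)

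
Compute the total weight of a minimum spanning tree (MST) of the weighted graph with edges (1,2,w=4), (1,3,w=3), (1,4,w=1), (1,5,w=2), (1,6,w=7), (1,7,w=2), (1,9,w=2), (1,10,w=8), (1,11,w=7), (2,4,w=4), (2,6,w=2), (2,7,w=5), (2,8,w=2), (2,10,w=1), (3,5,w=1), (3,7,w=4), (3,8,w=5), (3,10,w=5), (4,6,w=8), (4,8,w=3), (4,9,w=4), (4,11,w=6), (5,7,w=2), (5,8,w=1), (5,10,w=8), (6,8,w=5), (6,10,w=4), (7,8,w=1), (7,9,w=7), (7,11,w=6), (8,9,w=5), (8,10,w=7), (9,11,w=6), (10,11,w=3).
16 (MST edges: (1,4,w=1), (1,5,w=2), (1,9,w=2), (2,6,w=2), (2,8,w=2), (2,10,w=1), (3,5,w=1), (5,8,w=1), (7,8,w=1), (10,11,w=3); sum of weights 1 + 2 + 2 + 2 + 2 + 1 + 1 + 1 + 1 + 3 = 16)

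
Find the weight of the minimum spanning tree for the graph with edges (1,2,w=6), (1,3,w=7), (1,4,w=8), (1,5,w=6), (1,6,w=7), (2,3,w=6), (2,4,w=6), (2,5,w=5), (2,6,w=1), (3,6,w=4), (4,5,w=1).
17 (MST edges: (1,5,w=6), (2,5,w=5), (2,6,w=1), (3,6,w=4), (4,5,w=1); sum of weights 6 + 5 + 1 + 4 + 1 = 17)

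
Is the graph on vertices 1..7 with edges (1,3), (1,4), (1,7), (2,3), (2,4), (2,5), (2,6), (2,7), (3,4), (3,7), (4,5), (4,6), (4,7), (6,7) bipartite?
No (odd cycle of length 3: 3 -> 1 -> 4 -> 3)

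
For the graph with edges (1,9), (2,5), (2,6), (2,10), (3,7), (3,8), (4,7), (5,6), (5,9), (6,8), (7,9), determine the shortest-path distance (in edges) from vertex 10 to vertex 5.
2 (path: 10 -> 2 -> 5, 2 edges)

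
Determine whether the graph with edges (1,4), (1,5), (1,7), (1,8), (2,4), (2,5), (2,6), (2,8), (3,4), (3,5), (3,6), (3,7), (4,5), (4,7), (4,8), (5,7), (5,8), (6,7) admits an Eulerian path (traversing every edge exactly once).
Yes (the graph is connected and exactly 2 vertices have odd degree: {6, 7}; any Eulerian path must start and end at those)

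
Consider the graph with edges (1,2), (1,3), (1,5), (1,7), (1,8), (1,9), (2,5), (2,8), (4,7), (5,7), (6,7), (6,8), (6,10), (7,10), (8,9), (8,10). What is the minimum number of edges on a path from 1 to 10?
2 (path: 1 -> 8 -> 10, 2 edges)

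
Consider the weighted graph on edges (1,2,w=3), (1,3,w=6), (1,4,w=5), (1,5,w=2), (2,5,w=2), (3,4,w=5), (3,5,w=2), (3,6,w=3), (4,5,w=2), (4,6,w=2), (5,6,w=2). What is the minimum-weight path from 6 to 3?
3 (path: 6 -> 3; weights 3 = 3)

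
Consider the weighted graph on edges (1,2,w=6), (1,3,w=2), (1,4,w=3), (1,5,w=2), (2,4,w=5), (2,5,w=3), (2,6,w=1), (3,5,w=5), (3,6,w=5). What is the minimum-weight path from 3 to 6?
5 (path: 3 -> 6; weights 5 = 5)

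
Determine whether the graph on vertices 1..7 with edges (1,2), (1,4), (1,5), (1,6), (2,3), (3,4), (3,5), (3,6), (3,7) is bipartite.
Yes. Partition: {1, 3}, {2, 4, 5, 6, 7}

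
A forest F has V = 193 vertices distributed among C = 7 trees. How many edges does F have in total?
186 (Each of the 7 component trees on V_i vertices has V_i - 1 edges; summing gives V - C = 193 - 7 = 186)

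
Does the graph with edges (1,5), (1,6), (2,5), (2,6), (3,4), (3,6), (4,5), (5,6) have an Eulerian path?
Yes — and in fact it has an Eulerian circuit (the graph is connected and all 6 vertices have even degree)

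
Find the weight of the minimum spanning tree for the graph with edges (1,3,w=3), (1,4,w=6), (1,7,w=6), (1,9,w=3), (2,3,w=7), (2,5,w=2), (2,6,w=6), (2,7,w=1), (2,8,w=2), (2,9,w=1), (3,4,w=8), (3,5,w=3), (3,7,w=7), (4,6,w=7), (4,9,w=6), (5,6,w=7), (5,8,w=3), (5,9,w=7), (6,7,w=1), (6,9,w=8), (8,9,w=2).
19 (MST edges: (1,3,w=3), (1,4,w=6), (1,9,w=3), (2,5,w=2), (2,7,w=1), (2,8,w=2), (2,9,w=1), (6,7,w=1); sum of weights 3 + 6 + 3 + 2 + 1 + 2 + 1 + 1 = 19)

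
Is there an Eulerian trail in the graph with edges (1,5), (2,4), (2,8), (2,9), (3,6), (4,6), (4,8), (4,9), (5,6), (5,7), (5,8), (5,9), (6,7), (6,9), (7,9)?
No (8 vertices have odd degree: {1, 2, 3, 5, 6, 7, 8, 9}; Eulerian path requires 0 or 2)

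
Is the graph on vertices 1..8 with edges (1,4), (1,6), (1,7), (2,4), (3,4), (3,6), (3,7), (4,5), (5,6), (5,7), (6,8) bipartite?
Yes. Partition: {1, 2, 3, 5, 8}, {4, 6, 7}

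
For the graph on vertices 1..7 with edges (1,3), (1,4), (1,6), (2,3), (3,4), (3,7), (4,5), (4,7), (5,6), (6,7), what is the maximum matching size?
3 (matching: (1,3), (4,7), (5,6); upper bound floor(n/2) = floor(7/2) = 3)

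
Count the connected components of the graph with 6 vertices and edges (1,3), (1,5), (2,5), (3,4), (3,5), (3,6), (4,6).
1 (components: {1, 2, 3, 4, 5, 6})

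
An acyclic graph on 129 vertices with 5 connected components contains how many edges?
124 (Each of the 5 component trees on V_i vertices has V_i - 1 edges; summing gives V - C = 129 - 5 = 124)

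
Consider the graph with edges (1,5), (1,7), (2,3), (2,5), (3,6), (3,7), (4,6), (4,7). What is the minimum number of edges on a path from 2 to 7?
2 (path: 2 -> 3 -> 7, 2 edges)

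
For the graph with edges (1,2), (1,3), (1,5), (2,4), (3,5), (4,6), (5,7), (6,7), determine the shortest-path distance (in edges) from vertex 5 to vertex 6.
2 (path: 5 -> 7 -> 6, 2 edges)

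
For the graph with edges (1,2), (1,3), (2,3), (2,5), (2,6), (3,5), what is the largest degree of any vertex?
4 (attained at vertex 2)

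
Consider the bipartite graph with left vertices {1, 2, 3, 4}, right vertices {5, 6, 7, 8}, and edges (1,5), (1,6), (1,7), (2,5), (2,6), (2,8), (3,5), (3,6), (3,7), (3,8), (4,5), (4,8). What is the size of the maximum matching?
4 (matching: (1,7), (2,8), (3,6), (4,5); upper bound min(|L|,|R|) = min(4,4) = 4)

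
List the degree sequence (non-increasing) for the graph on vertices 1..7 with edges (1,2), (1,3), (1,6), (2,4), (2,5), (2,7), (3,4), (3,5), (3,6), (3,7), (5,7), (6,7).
[5, 4, 4, 3, 3, 3, 2] (degrees: deg(1)=3, deg(2)=4, deg(3)=5, deg(4)=2, deg(5)=3, deg(6)=3, deg(7)=4)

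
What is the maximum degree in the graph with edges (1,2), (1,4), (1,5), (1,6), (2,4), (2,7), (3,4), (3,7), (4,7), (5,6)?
4 (attained at vertices 1, 4)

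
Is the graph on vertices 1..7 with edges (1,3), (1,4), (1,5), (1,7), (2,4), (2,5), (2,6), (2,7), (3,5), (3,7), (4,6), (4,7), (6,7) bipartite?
No (odd cycle of length 3: 4 -> 1 -> 7 -> 4)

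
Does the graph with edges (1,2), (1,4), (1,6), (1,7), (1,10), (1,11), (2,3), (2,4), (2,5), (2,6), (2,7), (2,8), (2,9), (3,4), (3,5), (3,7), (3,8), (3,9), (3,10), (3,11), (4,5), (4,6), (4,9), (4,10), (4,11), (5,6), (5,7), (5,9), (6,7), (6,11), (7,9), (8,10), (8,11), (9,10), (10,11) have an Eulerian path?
Yes — and in fact it has an Eulerian circuit (the graph is connected and all 11 vertices have even degree)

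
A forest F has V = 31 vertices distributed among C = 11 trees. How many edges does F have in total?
20 (Each of the 11 component trees on V_i vertices has V_i - 1 edges; summing gives V - C = 31 - 11 = 20)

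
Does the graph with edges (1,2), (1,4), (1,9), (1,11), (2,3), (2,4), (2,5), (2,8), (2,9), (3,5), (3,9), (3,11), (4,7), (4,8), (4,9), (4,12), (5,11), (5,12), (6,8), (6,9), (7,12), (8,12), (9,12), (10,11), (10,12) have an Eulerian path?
Yes — and in fact it has an Eulerian circuit (the graph is connected and all 12 vertices have even degree)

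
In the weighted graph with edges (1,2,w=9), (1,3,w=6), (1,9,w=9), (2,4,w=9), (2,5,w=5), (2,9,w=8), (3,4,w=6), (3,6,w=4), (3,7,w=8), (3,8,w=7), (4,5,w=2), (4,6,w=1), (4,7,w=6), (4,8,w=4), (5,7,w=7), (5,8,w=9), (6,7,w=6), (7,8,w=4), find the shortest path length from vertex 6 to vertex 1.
10 (path: 6 -> 3 -> 1; weights 4 + 6 = 10)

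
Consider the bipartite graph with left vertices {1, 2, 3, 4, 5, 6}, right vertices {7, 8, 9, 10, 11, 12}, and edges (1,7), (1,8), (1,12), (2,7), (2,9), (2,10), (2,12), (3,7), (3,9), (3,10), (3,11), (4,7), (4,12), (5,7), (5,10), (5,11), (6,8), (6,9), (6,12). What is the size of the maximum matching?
6 (matching: (1,12), (2,10), (3,9), (4,7), (5,11), (6,8); upper bound min(|L|,|R|) = min(6,6) = 6)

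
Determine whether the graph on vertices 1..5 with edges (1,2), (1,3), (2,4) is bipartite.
Yes. Partition: {1, 4, 5}, {2, 3}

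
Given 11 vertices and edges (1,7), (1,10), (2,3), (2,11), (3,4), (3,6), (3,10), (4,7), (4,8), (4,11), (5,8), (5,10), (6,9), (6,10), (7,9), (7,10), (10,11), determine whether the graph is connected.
Yes (BFS from 1 visits [1, 7, 10, 4, 9, 3, 5, 6, 11, 8, 2] — all 11 vertices reached)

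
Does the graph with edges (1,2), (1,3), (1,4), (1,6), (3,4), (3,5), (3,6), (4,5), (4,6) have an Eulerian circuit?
No (2 vertices have odd degree: {2, 6}; Eulerian circuit requires 0)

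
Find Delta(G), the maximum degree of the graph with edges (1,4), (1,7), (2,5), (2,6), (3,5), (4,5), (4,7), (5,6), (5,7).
5 (attained at vertex 5)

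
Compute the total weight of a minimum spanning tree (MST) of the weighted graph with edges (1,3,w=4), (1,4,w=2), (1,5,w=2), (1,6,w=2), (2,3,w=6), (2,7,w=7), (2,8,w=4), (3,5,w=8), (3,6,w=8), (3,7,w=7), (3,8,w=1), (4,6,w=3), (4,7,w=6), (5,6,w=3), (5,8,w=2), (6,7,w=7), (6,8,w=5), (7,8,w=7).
19 (MST edges: (1,4,w=2), (1,5,w=2), (1,6,w=2), (2,8,w=4), (3,8,w=1), (4,7,w=6), (5,8,w=2); sum of weights 2 + 2 + 2 + 4 + 1 + 6 + 2 = 19)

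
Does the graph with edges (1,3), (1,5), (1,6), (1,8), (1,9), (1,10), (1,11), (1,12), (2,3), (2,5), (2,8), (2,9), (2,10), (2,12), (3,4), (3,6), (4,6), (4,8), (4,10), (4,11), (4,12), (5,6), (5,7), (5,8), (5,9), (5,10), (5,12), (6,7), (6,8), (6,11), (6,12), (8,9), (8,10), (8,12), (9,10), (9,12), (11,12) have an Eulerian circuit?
Yes (the graph is connected and all 12 vertices have even degree)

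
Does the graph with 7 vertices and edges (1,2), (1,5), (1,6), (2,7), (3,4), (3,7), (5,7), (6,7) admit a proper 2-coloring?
Yes. Partition: {1, 4, 7}, {2, 3, 5, 6}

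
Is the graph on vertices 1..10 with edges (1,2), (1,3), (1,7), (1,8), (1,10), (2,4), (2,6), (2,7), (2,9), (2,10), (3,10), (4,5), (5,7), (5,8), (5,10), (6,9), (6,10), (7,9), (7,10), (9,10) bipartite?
No (odd cycle of length 3: 7 -> 1 -> 10 -> 7)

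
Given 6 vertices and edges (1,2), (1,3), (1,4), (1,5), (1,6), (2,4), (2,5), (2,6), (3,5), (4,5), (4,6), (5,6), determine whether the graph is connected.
Yes (BFS from 1 visits [1, 2, 3, 4, 5, 6] — all 6 vertices reached)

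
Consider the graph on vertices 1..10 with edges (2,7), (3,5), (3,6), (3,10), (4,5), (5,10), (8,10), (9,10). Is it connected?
No, it has 3 components: {1}, {2, 7}, {3, 4, 5, 6, 8, 9, 10}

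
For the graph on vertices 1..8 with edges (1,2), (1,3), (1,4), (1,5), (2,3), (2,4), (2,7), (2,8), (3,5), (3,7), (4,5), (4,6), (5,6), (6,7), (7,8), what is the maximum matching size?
4 (matching: (1,2), (3,5), (4,6), (7,8); upper bound floor(n/2) = floor(8/2) = 4)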